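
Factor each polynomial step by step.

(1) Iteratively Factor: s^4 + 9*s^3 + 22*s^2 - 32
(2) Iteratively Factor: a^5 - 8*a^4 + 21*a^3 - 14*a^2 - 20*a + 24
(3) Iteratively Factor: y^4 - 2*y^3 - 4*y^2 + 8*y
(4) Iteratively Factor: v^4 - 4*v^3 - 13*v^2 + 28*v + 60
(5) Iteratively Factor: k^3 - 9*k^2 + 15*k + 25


(1) = (s + 4)*(s^3 + 5*s^2 + 2*s - 8) = (s + 4)^2*(s^2 + s - 2) = (s - 1)*(s + 4)^2*(s + 2)
(2) = (a - 2)*(a^4 - 6*a^3 + 9*a^2 + 4*a - 12) = (a - 2)*(a + 1)*(a^3 - 7*a^2 + 16*a - 12) = (a - 2)^2*(a + 1)*(a^2 - 5*a + 6) = (a - 2)^3*(a + 1)*(a - 3)
(3) = (y - 2)*(y^3 - 4*y) = (y - 2)^2*(y^2 + 2*y) = y*(y - 2)^2*(y + 2)
(4) = (v - 3)*(v^3 - v^2 - 16*v - 20) = (v - 3)*(v + 2)*(v^2 - 3*v - 10) = (v - 5)*(v - 3)*(v + 2)*(v + 2)
(5) = (k - 5)*(k^2 - 4*k - 5) = (k - 5)^2*(k + 1)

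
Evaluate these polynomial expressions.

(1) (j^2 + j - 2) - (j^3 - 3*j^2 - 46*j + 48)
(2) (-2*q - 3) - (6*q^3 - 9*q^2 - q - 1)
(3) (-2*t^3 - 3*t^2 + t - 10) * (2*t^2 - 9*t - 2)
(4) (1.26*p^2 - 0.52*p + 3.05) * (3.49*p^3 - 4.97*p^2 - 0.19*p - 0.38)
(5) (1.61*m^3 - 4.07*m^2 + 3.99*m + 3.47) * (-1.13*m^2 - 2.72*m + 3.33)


(1) = -j^3 + 4*j^2 + 47*j - 50
(2) = -6*q^3 + 9*q^2 - q - 2
(3) = -4*t^5 + 12*t^4 + 33*t^3 - 23*t^2 + 88*t + 20
(4) = 4.3974*p^5 - 8.077*p^4 + 12.9895*p^3 - 15.5385*p^2 - 0.3819*p - 1.159
(5) = -1.8193*m^5 + 0.2199*m^4 + 11.923*m^3 - 28.327*m^2 + 3.8483*m + 11.5551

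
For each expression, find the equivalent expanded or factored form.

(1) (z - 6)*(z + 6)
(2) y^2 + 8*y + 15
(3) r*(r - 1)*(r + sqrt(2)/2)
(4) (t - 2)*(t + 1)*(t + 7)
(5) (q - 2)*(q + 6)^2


(1) = z^2 - 36
(2) = (y + 3)*(y + 5)
(3) = r^3 - r^2 + sqrt(2)*r^2/2 - sqrt(2)*r/2
(4) = t^3 + 6*t^2 - 9*t - 14
(5) = q^3 + 10*q^2 + 12*q - 72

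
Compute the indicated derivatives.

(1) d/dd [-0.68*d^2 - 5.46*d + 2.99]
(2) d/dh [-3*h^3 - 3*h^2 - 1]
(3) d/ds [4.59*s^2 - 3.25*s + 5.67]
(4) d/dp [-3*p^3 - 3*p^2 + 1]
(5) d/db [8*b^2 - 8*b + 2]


(1) = -1.36*d - 5.46
(2) = 3*h*(-3*h - 2)
(3) = 9.18*s - 3.25
(4) = 3*p*(-3*p - 2)
(5) = 16*b - 8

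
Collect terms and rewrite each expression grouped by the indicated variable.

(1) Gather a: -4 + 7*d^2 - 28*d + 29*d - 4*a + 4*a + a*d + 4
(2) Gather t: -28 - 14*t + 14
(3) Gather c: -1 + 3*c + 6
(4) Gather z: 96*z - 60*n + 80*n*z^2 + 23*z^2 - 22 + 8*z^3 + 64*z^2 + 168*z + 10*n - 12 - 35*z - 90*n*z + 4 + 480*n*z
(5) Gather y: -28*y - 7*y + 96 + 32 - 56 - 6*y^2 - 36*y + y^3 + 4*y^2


(1) = a*d + 7*d^2 + d
(2) = -14*t - 14
(3) = 3*c + 5
(4) = -50*n + 8*z^3 + z^2*(80*n + 87) + z*(390*n + 229) - 30
(5) = y^3 - 2*y^2 - 71*y + 72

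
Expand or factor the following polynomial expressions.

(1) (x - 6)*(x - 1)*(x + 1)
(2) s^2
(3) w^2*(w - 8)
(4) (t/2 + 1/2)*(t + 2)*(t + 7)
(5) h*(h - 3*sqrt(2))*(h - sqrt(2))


(1) = x^3 - 6*x^2 - x + 6
(2) = s^2
(3) = w^3 - 8*w^2
(4) = t^3/2 + 5*t^2 + 23*t/2 + 7
(5) = h^3 - 4*sqrt(2)*h^2 + 6*h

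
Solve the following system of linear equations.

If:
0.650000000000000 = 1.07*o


Then:
o = 0.61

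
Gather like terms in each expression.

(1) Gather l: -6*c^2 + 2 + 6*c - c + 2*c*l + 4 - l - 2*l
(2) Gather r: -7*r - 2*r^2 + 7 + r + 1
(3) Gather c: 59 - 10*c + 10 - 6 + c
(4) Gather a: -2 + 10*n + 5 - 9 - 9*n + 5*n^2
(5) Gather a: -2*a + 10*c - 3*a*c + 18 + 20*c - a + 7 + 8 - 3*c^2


(1) = -6*c^2 + 5*c + l*(2*c - 3) + 6
(2) = -2*r^2 - 6*r + 8
(3) = 63 - 9*c
(4) = 5*n^2 + n - 6
(5) = a*(-3*c - 3) - 3*c^2 + 30*c + 33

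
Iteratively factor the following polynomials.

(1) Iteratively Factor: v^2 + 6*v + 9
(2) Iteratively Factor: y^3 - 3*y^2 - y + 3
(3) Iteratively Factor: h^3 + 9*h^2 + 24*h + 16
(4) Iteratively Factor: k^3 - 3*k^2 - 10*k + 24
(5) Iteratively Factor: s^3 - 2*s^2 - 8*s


(1) = (v + 3)*(v + 3)
(2) = (y - 3)*(y^2 - 1) = (y - 3)*(y + 1)*(y - 1)
(3) = (h + 1)*(h^2 + 8*h + 16) = (h + 1)*(h + 4)*(h + 4)
(4) = (k - 2)*(k^2 - k - 12) = (k - 4)*(k - 2)*(k + 3)
(5) = (s - 4)*(s^2 + 2*s) = s*(s - 4)*(s + 2)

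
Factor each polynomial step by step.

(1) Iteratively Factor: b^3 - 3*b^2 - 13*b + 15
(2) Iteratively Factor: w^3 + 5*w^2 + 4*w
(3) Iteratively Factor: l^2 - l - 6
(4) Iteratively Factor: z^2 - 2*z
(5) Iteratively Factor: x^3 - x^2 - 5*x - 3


(1) = (b + 3)*(b^2 - 6*b + 5) = (b - 5)*(b + 3)*(b - 1)
(2) = (w)*(w^2 + 5*w + 4) = w*(w + 4)*(w + 1)
(3) = (l - 3)*(l + 2)
(4) = (z - 2)*(z)
(5) = (x - 3)*(x^2 + 2*x + 1) = (x - 3)*(x + 1)*(x + 1)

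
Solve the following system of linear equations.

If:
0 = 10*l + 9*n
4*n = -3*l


Then:
l = 0
n = 0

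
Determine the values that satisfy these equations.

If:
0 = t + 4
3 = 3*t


Then:
No Solution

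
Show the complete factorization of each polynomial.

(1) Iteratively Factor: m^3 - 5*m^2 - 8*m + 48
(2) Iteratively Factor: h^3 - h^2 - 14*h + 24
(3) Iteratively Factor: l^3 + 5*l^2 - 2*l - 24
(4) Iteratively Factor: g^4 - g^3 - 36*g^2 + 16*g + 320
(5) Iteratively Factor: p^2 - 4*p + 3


(1) = (m + 3)*(m^2 - 8*m + 16) = (m - 4)*(m + 3)*(m - 4)
(2) = (h + 4)*(h^2 - 5*h + 6) = (h - 2)*(h + 4)*(h - 3)
(3) = (l - 2)*(l^2 + 7*l + 12) = (l - 2)*(l + 4)*(l + 3)
(4) = (g + 4)*(g^3 - 5*g^2 - 16*g + 80) = (g + 4)^2*(g^2 - 9*g + 20) = (g - 4)*(g + 4)^2*(g - 5)
(5) = (p - 1)*(p - 3)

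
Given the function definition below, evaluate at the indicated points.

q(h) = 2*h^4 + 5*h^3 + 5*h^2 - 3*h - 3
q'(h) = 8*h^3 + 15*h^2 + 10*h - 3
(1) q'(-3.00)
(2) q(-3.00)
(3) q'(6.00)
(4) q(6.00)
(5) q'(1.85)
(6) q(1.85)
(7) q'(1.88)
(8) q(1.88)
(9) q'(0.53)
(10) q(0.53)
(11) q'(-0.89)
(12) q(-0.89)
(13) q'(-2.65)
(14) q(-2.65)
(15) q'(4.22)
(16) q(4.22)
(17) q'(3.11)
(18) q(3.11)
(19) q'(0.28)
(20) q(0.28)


(1) = -114.00
(2) = 78.00
(3) = 2325.00
(4) = 3831.00
(5) = 117.49
(6) = 63.65
(7) = 121.97
(8) = 67.24
(9) = 7.70
(10) = -2.28
(11) = -5.66
(12) = 1.36
(13) = -73.04
(14) = 45.65
(15) = 907.54
(16) = 1083.42
(17) = 413.82
(18) = 373.53
(19) = 1.15
(20) = -3.33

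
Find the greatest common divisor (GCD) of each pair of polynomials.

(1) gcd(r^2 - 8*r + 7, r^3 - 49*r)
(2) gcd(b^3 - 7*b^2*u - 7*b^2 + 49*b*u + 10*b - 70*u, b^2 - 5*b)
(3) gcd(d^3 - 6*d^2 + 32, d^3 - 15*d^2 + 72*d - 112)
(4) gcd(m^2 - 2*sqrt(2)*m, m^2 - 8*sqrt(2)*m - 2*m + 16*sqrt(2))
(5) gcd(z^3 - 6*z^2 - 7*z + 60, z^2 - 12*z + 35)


(1) = r - 7
(2) = b - 5
(3) = gcd((d - 4)^2*(d + 2), (d - 7)*(d - 4)^2) = d^2 - 8*d + 16
(4) = 1
(5) = gcd((z - 5)*(z - 4)*(z + 3), (z - 7)*(z - 5)) = z - 5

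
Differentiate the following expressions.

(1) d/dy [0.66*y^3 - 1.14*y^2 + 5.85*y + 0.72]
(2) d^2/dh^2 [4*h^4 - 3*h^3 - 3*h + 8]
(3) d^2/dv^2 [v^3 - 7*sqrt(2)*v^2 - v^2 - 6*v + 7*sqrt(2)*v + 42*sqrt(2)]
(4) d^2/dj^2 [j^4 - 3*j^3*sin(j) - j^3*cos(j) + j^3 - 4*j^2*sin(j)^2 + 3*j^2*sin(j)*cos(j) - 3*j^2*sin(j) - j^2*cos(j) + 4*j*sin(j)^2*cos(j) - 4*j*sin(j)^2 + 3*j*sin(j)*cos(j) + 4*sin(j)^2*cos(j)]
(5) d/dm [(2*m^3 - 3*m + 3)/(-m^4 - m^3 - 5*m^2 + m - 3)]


(1) = 1.98*y^2 - 2.28*y + 5.85
(2) = 6*h*(8*h - 3)
(3) = 6*v - 14*sqrt(2) - 2
(4) = 3*j^3*sin(j) + j^3*cos(j) + 9*j^2*sin(j) - 6*j^2*sin(2*j) - 17*j^2*cos(j) - 8*j^2*cos(2*j) + 12*j^2 - 14*j*sin(j) - 22*j*sin(2*j) - 19*j*cos(j) + 4*j*cos(2*j) + 9*j*cos(3*j) + 6*j - 8*sin(j) - 5*sin(2*j) + 6*sin(3*j) - 3*cos(j) + 10*cos(2*j) + 9*cos(3*j) - 4
(5) = (2*m^6 - 19*m^4 + 10*m^3 - 24*m^2 + 30*m + 6)/(m^8 + 2*m^7 + 11*m^6 + 8*m^5 + 29*m^4 - 4*m^3 + 31*m^2 - 6*m + 9)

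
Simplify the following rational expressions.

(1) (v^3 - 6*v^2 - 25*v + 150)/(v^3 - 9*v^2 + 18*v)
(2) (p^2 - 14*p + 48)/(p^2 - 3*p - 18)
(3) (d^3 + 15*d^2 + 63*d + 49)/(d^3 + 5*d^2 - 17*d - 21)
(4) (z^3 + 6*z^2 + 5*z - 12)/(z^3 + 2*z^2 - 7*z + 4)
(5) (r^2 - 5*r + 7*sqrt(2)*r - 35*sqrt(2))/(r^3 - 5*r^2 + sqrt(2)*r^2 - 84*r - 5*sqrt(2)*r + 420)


(1) = (v^2 - 25)/(v^2 - 3*v)
(2) = (p - 8)/(p + 3)
(3) = (d + 7)/(d - 3)
(4) = (z + 3)/(z - 1)
(5) = 1/(r - 6*sqrt(2))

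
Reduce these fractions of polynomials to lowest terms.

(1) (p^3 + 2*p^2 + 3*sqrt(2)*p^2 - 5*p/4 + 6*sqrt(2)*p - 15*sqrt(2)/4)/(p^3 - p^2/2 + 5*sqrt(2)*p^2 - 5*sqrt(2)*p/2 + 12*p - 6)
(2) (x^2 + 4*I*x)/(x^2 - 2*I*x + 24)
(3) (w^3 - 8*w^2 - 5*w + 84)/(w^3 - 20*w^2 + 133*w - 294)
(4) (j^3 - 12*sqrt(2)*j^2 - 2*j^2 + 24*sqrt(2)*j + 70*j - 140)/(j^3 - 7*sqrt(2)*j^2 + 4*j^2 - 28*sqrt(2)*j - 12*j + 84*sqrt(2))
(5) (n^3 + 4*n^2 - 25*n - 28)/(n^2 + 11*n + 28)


(1) = (8*p + 20)/(8*p + 16*sqrt(2))
(2) = x/(x - 6*I)
(3) = (w^2 - w - 12)/(w^2 - 13*w + 42)
(4) = (j - 5*sqrt(2))/(j + 6)
(5) = (n^2 - 3*n - 4)/(n + 4)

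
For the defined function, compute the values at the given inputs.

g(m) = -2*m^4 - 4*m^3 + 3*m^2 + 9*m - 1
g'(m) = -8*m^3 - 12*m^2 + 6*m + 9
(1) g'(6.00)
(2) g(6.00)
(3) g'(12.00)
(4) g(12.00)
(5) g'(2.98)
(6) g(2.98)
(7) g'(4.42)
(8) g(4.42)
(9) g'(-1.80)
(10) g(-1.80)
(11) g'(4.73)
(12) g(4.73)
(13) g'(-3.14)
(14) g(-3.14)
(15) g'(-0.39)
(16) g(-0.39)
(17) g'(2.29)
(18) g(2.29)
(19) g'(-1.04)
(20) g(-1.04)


(1) = -2115.00
(2) = -3295.00
(3) = -15471.00
(4) = -47845.00
(5) = -291.39
(6) = -211.12
(7) = -889.72
(8) = -1011.36
(9) = 5.98
(10) = -5.15
(11) = -1077.69
(12) = -1315.70
(13) = 119.52
(14) = -70.27
(15) = 5.31
(16) = -3.86
(17) = -136.26
(18) = -67.69
(19) = -1.22
(20) = -4.96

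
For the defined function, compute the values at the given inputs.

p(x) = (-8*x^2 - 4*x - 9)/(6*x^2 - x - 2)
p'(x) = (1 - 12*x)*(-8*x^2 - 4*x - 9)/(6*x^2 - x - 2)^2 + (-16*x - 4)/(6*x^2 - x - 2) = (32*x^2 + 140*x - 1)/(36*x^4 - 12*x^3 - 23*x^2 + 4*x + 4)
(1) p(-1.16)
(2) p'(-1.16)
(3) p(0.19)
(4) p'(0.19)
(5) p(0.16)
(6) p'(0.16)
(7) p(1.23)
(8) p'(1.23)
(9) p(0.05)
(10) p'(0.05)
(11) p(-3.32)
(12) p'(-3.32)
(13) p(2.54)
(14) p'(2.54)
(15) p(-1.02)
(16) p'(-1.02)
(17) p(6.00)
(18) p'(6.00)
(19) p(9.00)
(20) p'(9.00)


(1) = -2.09
(2) = -2.30
(3) = 5.09
(4) = 6.87
(5) = 4.91
(6) = 5.52
(7) = -4.45
(8) = 6.42
(9) = 4.53
(10) = 1.47
(11) = -1.24
(12) = -0.02
(13) = -2.07
(14) = 0.48
(15) = -2.52
(16) = -3.99
(17) = -1.54
(18) = 0.05
(19) = -1.46
(20) = 0.02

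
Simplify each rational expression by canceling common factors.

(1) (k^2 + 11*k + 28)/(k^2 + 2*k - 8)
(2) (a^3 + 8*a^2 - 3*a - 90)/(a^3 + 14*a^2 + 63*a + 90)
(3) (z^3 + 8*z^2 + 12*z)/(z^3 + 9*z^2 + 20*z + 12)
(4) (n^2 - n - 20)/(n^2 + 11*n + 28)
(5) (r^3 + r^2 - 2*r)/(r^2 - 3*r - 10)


(1) = (k + 7)/(k - 2)
(2) = (a - 3)/(a + 3)
(3) = z/(z + 1)
(4) = (n - 5)/(n + 7)
(5) = (r^2 - r)/(r - 5)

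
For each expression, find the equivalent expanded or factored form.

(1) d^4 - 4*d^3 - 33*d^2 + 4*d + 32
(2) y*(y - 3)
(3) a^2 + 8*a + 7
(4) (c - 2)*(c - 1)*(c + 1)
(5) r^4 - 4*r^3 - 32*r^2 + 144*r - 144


(1) = (d - 8)*(d - 1)*(d + 1)*(d + 4)
(2) = y^2 - 3*y
(3) = (a + 1)*(a + 7)
(4) = c^3 - 2*c^2 - c + 2
(5) = (r - 6)*(r - 2)^2*(r + 6)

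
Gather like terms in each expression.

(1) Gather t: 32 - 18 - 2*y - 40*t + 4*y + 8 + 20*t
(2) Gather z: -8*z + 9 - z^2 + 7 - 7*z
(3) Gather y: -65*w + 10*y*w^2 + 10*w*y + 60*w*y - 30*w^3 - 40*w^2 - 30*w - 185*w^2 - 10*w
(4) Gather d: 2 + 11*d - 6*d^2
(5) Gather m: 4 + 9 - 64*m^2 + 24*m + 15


(1) = -20*t + 2*y + 22
(2) = -z^2 - 15*z + 16
(3) = -30*w^3 - 225*w^2 - 105*w + y*(10*w^2 + 70*w)
(4) = -6*d^2 + 11*d + 2
(5) = -64*m^2 + 24*m + 28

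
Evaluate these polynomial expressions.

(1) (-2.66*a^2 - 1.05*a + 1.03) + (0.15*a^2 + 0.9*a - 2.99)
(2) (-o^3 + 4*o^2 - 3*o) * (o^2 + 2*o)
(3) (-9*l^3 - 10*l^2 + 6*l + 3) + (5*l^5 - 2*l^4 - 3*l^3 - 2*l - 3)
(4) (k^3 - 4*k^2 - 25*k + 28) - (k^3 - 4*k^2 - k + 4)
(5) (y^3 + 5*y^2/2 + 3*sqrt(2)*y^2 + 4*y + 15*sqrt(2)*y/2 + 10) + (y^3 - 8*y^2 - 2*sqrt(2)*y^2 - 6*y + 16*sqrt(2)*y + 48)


(1) = -2.51*a^2 - 0.15*a - 1.96
(2) = -o^5 + 2*o^4 + 5*o^3 - 6*o^2
(3) = 5*l^5 - 2*l^4 - 12*l^3 - 10*l^2 + 4*l
(4) = 24 - 24*k
(5) = 2*y^3 - 11*y^2/2 + sqrt(2)*y^2 - 2*y + 47*sqrt(2)*y/2 + 58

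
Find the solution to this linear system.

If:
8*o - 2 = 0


Then:
o = 1/4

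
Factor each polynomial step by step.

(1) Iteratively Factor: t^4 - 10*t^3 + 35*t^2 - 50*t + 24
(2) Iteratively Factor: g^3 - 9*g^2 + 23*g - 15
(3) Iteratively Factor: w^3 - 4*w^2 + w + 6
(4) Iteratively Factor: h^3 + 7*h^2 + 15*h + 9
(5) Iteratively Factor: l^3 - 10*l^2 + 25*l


(1) = (t - 3)*(t^3 - 7*t^2 + 14*t - 8) = (t - 4)*(t - 3)*(t^2 - 3*t + 2) = (t - 4)*(t - 3)*(t - 1)*(t - 2)
(2) = (g - 5)*(g^2 - 4*g + 3) = (g - 5)*(g - 3)*(g - 1)
(3) = (w + 1)*(w^2 - 5*w + 6) = (w - 2)*(w + 1)*(w - 3)
(4) = (h + 3)*(h^2 + 4*h + 3) = (h + 3)^2*(h + 1)
(5) = (l - 5)*(l^2 - 5*l) = l*(l - 5)*(l - 5)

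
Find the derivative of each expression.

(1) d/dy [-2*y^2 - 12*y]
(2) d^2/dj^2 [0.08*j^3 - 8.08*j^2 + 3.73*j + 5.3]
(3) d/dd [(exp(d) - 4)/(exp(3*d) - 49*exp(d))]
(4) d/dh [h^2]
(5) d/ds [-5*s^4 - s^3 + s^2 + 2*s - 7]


(1) = -4*y - 12
(2) = 0.48*j - 16.16
(3) = 2*(-exp(3*d) + 6*exp(2*d) - 98)*exp(-d)/(exp(4*d) - 98*exp(2*d) + 2401)
(4) = 2*h
(5) = -20*s^3 - 3*s^2 + 2*s + 2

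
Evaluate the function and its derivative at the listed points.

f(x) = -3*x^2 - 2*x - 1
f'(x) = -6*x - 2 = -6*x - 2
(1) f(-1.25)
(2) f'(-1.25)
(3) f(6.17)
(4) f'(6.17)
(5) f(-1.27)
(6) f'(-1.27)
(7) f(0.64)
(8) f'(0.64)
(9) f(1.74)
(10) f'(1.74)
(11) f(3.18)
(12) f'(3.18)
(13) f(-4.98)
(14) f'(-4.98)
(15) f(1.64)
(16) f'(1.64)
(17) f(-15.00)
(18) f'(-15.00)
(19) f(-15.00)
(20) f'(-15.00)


(1) = -3.19
(2) = 5.50
(3) = -127.55
(4) = -39.02
(5) = -3.30
(6) = 5.62
(7) = -3.51
(8) = -5.84
(9) = -13.56
(10) = -12.44
(11) = -37.70
(12) = -21.08
(13) = -65.44
(14) = 27.88
(15) = -12.35
(16) = -11.84
(17) = -646.00
(18) = 88.00
(19) = -646.00
(20) = 88.00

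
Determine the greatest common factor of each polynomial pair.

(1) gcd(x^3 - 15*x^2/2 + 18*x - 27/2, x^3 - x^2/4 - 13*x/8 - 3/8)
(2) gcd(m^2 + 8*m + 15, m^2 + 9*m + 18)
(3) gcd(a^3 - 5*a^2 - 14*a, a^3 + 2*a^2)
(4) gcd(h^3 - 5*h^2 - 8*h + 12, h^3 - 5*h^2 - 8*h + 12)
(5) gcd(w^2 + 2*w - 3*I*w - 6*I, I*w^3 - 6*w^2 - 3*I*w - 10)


(1) = gcd((x - 3)^2*(x - 3/2), (x - 3/2)*(x + 1/4)*(x + 1)) = x - 3/2
(2) = m + 3
(3) = a^2 + 2*a
(4) = gcd((h - 6)*(h - 1)*(h + 2), (h - 6)*(h - 1)*(h + 2)) = h^3 - 5*h^2 - 8*h + 12
(5) = 1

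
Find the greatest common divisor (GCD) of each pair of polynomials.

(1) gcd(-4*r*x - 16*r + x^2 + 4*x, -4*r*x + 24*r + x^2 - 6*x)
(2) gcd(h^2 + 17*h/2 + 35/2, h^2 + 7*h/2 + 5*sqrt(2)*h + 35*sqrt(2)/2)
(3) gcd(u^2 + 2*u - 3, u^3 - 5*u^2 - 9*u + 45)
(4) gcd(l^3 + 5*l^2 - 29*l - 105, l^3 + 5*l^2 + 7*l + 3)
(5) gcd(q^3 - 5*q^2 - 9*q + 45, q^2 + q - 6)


(1) = -4*r + x
(2) = h + 7/2
(3) = u + 3
(4) = l + 3
(5) = q + 3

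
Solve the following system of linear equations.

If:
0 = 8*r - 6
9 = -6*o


Then:
o = -3/2
r = 3/4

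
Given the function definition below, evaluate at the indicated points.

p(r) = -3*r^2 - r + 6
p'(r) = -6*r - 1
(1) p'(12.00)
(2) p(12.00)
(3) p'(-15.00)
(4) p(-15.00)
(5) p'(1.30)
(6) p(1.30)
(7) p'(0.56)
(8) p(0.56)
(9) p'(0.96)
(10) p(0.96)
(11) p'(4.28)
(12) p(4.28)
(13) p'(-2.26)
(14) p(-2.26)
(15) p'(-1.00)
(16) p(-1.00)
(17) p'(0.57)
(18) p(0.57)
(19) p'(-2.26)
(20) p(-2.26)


(1) = -73.00
(2) = -438.00
(3) = 89.00
(4) = -654.00
(5) = -8.80
(6) = -0.37
(7) = -4.36
(8) = 4.50
(9) = -6.76
(10) = 2.28
(11) = -26.68
(12) = -53.24
(13) = 12.56
(14) = -7.06
(15) = 5.00
(16) = 4.00
(17) = -4.42
(18) = 4.46
(19) = 12.56
(20) = -7.06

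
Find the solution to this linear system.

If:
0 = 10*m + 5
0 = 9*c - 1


Then:
c = 1/9
m = -1/2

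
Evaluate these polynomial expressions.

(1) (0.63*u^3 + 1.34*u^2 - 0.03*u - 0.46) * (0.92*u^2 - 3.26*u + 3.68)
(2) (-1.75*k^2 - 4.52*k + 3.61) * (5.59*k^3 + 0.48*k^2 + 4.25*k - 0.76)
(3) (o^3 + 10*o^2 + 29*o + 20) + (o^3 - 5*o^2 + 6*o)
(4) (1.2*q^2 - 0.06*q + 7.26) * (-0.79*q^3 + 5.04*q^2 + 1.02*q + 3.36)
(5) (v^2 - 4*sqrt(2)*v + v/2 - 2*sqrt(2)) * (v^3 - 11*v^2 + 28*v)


(1) = 0.5796*u^5 - 0.821*u^4 - 2.0776*u^3 + 4.6058*u^2 + 1.3892*u - 1.6928
(2) = -9.7825*k^5 - 26.1068*k^4 + 10.5728*k^3 - 16.1472*k^2 + 18.7777*k - 2.7436
(3) = 2*o^3 + 5*o^2 + 35*o + 20
(4) = -0.948*q^5 + 6.0954*q^4 - 4.8138*q^3 + 40.5612*q^2 + 7.2036*q + 24.3936
(5) = v^5 - 21*v^4/2 - 4*sqrt(2)*v^4 + 45*v^3/2 + 42*sqrt(2)*v^3 - 90*sqrt(2)*v^2 + 14*v^2 - 56*sqrt(2)*v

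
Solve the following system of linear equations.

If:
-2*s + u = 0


Then:
s = u/2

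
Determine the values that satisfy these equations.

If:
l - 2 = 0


Then:
l = 2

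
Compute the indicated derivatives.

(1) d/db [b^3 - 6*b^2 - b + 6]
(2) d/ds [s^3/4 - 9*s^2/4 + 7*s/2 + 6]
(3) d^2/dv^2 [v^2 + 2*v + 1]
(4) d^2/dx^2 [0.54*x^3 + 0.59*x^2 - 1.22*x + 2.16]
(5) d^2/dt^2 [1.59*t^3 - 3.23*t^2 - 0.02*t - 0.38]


(1) = 3*b^2 - 12*b - 1
(2) = 3*s^2/4 - 9*s/2 + 7/2
(3) = 2
(4) = 3.24*x + 1.18
(5) = 9.54*t - 6.46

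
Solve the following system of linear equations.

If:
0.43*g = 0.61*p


Then:
g = 1.41860465116279*p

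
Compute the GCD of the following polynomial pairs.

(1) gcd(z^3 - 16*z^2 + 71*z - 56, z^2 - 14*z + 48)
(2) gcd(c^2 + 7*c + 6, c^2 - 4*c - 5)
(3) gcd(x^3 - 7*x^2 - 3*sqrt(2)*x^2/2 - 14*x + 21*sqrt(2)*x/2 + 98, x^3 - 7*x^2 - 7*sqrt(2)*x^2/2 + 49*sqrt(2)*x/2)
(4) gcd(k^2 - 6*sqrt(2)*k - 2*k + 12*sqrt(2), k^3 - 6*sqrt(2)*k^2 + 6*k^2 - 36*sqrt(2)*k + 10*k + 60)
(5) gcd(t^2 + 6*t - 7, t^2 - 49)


(1) = z - 8
(2) = c + 1
(3) = x^2 + x*(-7 - 7*sqrt(2)/2) + 49*sqrt(2)/2
(4) = gcd((k - 2)*(k - 6*sqrt(2)), (k + 6)*(k - 5*sqrt(2))*(k - sqrt(2))) = 1
(5) = gcd((t - 1)*(t + 7), (t - 7)*(t + 7)) = t + 7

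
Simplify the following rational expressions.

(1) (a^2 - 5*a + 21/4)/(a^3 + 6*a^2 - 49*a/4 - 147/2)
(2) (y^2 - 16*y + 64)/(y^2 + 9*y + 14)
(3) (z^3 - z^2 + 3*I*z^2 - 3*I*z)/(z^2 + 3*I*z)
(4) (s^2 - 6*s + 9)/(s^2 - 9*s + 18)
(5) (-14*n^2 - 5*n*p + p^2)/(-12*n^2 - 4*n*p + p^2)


(1) = (2*a - 3)/(2*a^2 + 19*a + 42)
(2) = (y^2 - 16*y + 64)/(y^2 + 9*y + 14)
(3) = z - 1
(4) = (s - 3)/(s - 6)
(5) = (-7*n + p)/(-6*n + p)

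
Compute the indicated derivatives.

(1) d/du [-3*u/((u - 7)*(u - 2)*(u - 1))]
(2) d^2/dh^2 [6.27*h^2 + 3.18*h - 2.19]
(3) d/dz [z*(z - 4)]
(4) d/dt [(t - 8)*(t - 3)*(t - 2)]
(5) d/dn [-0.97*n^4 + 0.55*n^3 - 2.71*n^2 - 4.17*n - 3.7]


(1) = 6*(u^3 - 5*u^2 + 7)/(u^6 - 20*u^5 + 146*u^4 - 488*u^3 + 809*u^2 - 644*u + 196)
(2) = 12.5400000000000
(3) = 2*z - 4
(4) = 3*t^2 - 26*t + 46
(5) = -3.88*n^3 + 1.65*n^2 - 5.42*n - 4.17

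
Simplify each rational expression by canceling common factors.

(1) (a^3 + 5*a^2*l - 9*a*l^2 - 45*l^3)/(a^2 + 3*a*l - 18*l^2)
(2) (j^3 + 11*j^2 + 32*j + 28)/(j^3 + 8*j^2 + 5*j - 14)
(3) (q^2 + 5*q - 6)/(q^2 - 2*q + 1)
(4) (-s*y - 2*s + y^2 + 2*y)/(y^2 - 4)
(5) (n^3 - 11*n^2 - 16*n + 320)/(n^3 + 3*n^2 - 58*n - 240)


(1) = (a^2 + 8*a*l + 15*l^2)/(a + 6*l)
(2) = (j + 2)/(j - 1)
(3) = (q + 6)/(q - 1)
(4) = (-s + y)/(y - 2)
(5) = (n - 8)/(n + 6)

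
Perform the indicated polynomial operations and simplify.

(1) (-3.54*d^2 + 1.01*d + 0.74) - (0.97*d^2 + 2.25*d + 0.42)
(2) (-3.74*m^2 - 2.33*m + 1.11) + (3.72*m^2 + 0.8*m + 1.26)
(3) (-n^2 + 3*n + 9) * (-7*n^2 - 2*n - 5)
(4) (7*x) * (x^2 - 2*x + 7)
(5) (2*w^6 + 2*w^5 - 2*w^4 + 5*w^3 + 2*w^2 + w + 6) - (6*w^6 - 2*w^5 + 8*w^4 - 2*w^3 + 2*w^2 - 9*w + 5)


(1) = -4.51*d^2 - 1.24*d + 0.32
(2) = -0.02*m^2 - 1.53*m + 2.37
(3) = 7*n^4 - 19*n^3 - 64*n^2 - 33*n - 45
(4) = 7*x^3 - 14*x^2 + 49*x
(5) = -4*w^6 + 4*w^5 - 10*w^4 + 7*w^3 + 10*w + 1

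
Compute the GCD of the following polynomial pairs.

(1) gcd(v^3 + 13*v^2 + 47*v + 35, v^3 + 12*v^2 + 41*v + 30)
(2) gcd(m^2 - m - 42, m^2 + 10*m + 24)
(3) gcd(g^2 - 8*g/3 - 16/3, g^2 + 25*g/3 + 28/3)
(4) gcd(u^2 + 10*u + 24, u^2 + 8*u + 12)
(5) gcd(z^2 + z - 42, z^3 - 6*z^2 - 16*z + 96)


(1) = gcd((v + 1)*(v + 5)*(v + 7), (v + 1)*(v + 5)*(v + 6)) = v^2 + 6*v + 5
(2) = m + 6
(3) = gcd((g - 4)*(g + 4/3), (g + 4/3)*(g + 7)) = g + 4/3
(4) = gcd((u + 4)*(u + 6), (u + 2)*(u + 6)) = u + 6
(5) = gcd((z - 6)*(z + 7), (z - 6)*(z - 4)*(z + 4)) = z - 6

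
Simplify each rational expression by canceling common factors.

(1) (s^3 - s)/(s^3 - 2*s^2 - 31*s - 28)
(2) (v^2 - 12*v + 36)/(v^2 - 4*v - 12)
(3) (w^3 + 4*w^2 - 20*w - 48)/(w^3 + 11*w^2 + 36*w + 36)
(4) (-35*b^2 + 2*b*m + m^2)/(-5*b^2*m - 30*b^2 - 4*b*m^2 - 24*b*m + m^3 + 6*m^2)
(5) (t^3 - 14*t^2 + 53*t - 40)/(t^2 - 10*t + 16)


(1) = (s^2 - s)/(s^2 - 3*s - 28)
(2) = (v - 6)/(v + 2)
(3) = (w - 4)/(w + 3)
(4) = (7*b + m)/(b*m + 6*b + m^2 + 6*m)
(5) = (t^2 - 6*t + 5)/(t - 2)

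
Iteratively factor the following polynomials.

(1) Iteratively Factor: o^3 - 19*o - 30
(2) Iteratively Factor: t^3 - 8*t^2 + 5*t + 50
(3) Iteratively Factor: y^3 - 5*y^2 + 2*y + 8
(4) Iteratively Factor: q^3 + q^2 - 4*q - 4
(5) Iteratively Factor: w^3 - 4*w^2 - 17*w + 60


(1) = (o - 5)*(o^2 + 5*o + 6) = (o - 5)*(o + 3)*(o + 2)
(2) = (t - 5)*(t^2 - 3*t - 10) = (t - 5)*(t + 2)*(t - 5)
(3) = (y + 1)*(y^2 - 6*y + 8) = (y - 2)*(y + 1)*(y - 4)
(4) = (q + 1)*(q^2 - 4) = (q + 1)*(q + 2)*(q - 2)
(5) = (w - 5)*(w^2 + w - 12) = (w - 5)*(w - 3)*(w + 4)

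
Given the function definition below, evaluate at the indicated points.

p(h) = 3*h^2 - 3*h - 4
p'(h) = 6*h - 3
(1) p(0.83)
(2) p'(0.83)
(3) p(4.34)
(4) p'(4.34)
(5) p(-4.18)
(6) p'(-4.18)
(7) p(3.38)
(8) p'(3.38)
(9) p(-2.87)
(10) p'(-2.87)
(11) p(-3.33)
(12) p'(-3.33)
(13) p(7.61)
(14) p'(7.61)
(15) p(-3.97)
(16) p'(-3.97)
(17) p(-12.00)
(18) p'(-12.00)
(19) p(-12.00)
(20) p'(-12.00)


(1) = -4.42
(2) = 1.98
(3) = 39.49
(4) = 23.04
(5) = 60.96
(6) = -28.08
(7) = 20.13
(8) = 17.28
(9) = 29.32
(10) = -20.22
(11) = 39.26
(12) = -22.98
(13) = 146.91
(14) = 42.66
(15) = 55.19
(16) = -26.82
(17) = 464.00
(18) = -75.00
(19) = 464.00
(20) = -75.00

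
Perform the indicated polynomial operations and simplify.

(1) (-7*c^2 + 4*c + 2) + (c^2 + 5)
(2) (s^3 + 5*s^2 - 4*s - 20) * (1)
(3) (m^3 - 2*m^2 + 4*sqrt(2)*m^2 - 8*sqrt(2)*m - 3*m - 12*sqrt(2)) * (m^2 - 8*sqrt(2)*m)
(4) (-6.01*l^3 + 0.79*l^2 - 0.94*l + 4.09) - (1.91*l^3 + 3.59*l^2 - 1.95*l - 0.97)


(1) = -6*c^2 + 4*c + 7
(2) = s^3 + 5*s^2 - 4*s - 20
(3) = m^5 - 4*sqrt(2)*m^4 - 2*m^4 - 67*m^3 + 8*sqrt(2)*m^3 + 12*sqrt(2)*m^2 + 128*m^2 + 192*m
(4) = -7.92*l^3 - 2.8*l^2 + 1.01*l + 5.06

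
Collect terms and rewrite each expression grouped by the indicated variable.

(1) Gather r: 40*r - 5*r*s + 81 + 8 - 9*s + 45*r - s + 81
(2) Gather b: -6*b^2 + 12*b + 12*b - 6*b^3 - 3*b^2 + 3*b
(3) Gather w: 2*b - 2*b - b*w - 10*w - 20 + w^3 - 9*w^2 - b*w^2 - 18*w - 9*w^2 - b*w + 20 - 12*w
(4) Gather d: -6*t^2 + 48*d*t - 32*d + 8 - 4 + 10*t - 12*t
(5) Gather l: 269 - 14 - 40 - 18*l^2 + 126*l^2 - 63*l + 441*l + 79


(1) = r*(85 - 5*s) - 10*s + 170
(2) = -6*b^3 - 9*b^2 + 27*b
(3) = w^3 + w^2*(-b - 18) + w*(-2*b - 40)
(4) = d*(48*t - 32) - 6*t^2 - 2*t + 4
(5) = 108*l^2 + 378*l + 294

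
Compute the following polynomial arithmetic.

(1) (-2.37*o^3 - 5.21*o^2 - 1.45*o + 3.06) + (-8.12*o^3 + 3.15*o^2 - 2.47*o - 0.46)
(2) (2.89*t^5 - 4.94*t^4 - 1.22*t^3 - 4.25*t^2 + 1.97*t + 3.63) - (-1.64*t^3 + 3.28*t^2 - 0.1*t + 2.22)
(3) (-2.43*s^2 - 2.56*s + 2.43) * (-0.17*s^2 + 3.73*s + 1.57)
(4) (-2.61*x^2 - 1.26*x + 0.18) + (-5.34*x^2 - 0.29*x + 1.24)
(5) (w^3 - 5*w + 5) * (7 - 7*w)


(1) = -10.49*o^3 - 2.06*o^2 - 3.92*o + 2.6
(2) = 2.89*t^5 - 4.94*t^4 + 0.42*t^3 - 7.53*t^2 + 2.07*t + 1.41
(3) = 0.4131*s^4 - 8.6287*s^3 - 13.777*s^2 + 5.0447*s + 3.8151
(4) = -7.95*x^2 - 1.55*x + 1.42
(5) = -7*w^4 + 7*w^3 + 35*w^2 - 70*w + 35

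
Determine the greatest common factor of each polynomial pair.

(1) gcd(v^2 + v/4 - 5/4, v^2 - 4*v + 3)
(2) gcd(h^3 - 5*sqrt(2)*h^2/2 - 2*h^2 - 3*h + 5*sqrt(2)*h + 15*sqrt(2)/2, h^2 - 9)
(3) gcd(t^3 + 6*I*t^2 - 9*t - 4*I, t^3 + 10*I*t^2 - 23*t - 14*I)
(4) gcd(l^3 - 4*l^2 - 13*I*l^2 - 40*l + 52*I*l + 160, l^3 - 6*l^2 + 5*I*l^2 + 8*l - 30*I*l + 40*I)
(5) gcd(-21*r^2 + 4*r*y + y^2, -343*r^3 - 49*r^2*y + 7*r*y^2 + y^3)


(1) = gcd((v - 1)*(v + 5/4), (v - 3)*(v - 1)) = v - 1
(2) = h - 3
(3) = gcd((t + I)^2*(t + 4*I), (t + I)*(t + 2*I)*(t + 7*I)) = t + I
(4) = gcd((l - 4)*(l - 8*I)*(l - 5*I), (l - 4)*(l - 2)*(l + 5*I)) = l - 4
(5) = gcd((-3*r + y)*(7*r + y), (-7*r + y)*(7*r + y)^2) = 7*r + y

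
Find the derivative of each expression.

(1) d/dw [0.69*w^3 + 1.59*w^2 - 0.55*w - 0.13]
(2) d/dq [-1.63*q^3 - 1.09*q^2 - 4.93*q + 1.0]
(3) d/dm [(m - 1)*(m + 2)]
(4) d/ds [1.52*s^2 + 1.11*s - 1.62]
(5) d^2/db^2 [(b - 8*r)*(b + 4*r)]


(1) = 2.07*w^2 + 3.18*w - 0.55
(2) = -4.89*q^2 - 2.18*q - 4.93
(3) = 2*m + 1
(4) = 3.04*s + 1.11
(5) = 2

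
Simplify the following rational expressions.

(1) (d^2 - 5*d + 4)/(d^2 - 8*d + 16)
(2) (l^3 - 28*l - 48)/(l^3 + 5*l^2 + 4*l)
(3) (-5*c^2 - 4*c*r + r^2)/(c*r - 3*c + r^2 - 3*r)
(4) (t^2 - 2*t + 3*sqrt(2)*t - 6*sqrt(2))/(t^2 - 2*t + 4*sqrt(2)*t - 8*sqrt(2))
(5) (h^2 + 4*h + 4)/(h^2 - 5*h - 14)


(1) = (d - 1)/(d - 4)
(2) = (l^2 - 4*l - 12)/(l^2 + l)
(3) = (-5*c + r)/(r - 3)
(4) = (t + 3*sqrt(2))/(t + 4*sqrt(2))
(5) = (h + 2)/(h - 7)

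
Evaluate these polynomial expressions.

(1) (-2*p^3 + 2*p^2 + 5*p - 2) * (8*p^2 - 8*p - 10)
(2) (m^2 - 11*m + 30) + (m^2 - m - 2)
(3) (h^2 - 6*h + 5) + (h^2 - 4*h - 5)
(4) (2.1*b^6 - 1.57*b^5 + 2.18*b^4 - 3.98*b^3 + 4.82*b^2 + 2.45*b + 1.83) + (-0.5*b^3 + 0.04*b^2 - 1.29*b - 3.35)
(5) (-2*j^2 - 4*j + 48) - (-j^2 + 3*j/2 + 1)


(1) = -16*p^5 + 32*p^4 + 44*p^3 - 76*p^2 - 34*p + 20
(2) = 2*m^2 - 12*m + 28
(3) = 2*h^2 - 10*h
(4) = 2.1*b^6 - 1.57*b^5 + 2.18*b^4 - 4.48*b^3 + 4.86*b^2 + 1.16*b - 1.52
(5) = -j^2 - 11*j/2 + 47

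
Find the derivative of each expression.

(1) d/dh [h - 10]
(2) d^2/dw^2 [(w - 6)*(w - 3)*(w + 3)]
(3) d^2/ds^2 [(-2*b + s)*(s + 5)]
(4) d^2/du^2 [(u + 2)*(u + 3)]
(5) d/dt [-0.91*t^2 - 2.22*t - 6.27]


(1) = 1
(2) = 6*w - 12
(3) = 2
(4) = 2
(5) = -1.82*t - 2.22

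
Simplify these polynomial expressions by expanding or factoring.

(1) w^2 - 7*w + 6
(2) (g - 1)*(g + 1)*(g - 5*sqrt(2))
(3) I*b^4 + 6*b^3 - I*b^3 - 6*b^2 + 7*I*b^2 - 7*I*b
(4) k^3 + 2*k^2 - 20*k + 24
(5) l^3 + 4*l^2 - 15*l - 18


(1) = (w - 6)*(w - 1)
(2) = g^3 - 5*sqrt(2)*g^2 - g + 5*sqrt(2)
(3) = b*(b - 7*I)*(b + I)*(I*b - I)
(4) = (k - 2)^2*(k + 6)
(5) = (l - 3)*(l + 1)*(l + 6)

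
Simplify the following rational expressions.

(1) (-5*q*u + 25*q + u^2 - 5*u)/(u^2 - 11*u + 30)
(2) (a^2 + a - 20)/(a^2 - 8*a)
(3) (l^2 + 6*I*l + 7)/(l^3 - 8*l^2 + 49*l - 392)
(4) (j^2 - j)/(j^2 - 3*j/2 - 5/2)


(1) = (-5*q + u)/(u - 6)
(2) = (a^2 + a - 20)/(a^2 - 8*a)
(3) = (l - I)/(l^2 + l*(-8 - 7*I) + 56*I)
(4) = (2*j^2 - 2*j)/(2*j^2 - 3*j - 5)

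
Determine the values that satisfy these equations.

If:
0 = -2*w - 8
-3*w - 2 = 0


Then:
No Solution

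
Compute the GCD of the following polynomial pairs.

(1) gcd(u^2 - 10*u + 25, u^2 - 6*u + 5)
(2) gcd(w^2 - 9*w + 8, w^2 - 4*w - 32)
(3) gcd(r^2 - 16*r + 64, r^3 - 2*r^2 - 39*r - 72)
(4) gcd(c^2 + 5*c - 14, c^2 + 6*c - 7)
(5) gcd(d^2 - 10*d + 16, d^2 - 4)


(1) = gcd((u - 5)^2, (u - 5)*(u - 1)) = u - 5
(2) = w - 8
(3) = r - 8
(4) = gcd((c - 2)*(c + 7), (c - 1)*(c + 7)) = c + 7
(5) = gcd((d - 8)*(d - 2), (d - 2)*(d + 2)) = d - 2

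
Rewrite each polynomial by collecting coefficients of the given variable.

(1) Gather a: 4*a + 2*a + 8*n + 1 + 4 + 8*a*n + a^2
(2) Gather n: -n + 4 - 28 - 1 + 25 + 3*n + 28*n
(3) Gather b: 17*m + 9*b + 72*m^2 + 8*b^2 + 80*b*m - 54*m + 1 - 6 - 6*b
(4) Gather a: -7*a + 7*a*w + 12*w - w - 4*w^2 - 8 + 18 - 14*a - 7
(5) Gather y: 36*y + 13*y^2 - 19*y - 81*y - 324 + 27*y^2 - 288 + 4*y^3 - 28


(1) = a^2 + a*(8*n + 6) + 8*n + 5
(2) = 30*n
(3) = 8*b^2 + b*(80*m + 3) + 72*m^2 - 37*m - 5
(4) = a*(7*w - 21) - 4*w^2 + 11*w + 3
(5) = 4*y^3 + 40*y^2 - 64*y - 640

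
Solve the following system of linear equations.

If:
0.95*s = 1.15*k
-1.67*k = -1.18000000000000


Then:
k = 0.71
s = 0.86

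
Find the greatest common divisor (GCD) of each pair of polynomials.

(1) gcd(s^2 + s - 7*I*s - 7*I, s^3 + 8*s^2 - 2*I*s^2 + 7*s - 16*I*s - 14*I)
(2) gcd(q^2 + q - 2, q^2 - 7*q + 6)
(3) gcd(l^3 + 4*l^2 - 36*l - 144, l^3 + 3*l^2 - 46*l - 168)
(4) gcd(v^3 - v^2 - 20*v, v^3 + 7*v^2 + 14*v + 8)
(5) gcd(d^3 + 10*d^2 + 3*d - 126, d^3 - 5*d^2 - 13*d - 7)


(1) = s + 1
(2) = gcd((q - 1)*(q + 2), (q - 6)*(q - 1)) = q - 1
(3) = gcd((l - 6)*(l + 4)*(l + 6), (l - 7)*(l + 4)*(l + 6)) = l^2 + 10*l + 24
(4) = v + 4
(5) = gcd((d - 3)*(d + 6)*(d + 7), (d - 7)*(d + 1)^2) = 1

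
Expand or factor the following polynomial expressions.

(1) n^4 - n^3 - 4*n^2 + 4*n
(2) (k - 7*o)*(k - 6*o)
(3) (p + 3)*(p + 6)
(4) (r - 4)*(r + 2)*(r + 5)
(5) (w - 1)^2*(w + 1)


(1) = n*(n - 2)*(n - 1)*(n + 2)
(2) = k^2 - 13*k*o + 42*o^2
(3) = p^2 + 9*p + 18
(4) = r^3 + 3*r^2 - 18*r - 40
(5) = w^3 - w^2 - w + 1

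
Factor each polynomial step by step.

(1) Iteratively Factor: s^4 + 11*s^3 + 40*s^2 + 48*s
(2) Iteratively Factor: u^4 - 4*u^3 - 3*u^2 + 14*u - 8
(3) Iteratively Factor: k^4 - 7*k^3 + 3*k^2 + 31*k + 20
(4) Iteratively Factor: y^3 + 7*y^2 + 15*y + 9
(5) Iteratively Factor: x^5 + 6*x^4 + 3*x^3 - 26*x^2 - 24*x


(1) = (s + 4)*(s^3 + 7*s^2 + 12*s) = s*(s + 4)*(s^2 + 7*s + 12) = s*(s + 4)^2*(s + 3)
(2) = (u - 1)*(u^3 - 3*u^2 - 6*u + 8) = (u - 1)*(u + 2)*(u^2 - 5*u + 4) = (u - 1)^2*(u + 2)*(u - 4)
(3) = (k + 1)*(k^3 - 8*k^2 + 11*k + 20) = (k - 5)*(k + 1)*(k^2 - 3*k - 4) = (k - 5)*(k - 4)*(k + 1)*(k + 1)
(4) = (y + 1)*(y^2 + 6*y + 9) = (y + 1)*(y + 3)*(y + 3)
(5) = (x + 1)*(x^4 + 5*x^3 - 2*x^2 - 24*x) = x*(x + 1)*(x^3 + 5*x^2 - 2*x - 24) = x*(x + 1)*(x + 3)*(x^2 + 2*x - 8) = x*(x + 1)*(x + 3)*(x + 4)*(x - 2)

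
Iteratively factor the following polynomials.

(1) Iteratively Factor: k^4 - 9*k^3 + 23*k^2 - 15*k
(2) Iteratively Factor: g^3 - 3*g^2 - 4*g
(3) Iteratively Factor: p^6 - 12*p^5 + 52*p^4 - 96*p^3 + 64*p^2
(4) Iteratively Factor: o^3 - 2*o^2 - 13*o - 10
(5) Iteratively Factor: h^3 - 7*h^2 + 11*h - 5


(1) = (k - 5)*(k^3 - 4*k^2 + 3*k) = (k - 5)*(k - 1)*(k^2 - 3*k) = k*(k - 5)*(k - 1)*(k - 3)
(2) = (g - 4)*(g^2 + g) = (g - 4)*(g + 1)*(g)
(3) = (p - 4)*(p^5 - 8*p^4 + 20*p^3 - 16*p^2) = p*(p - 4)*(p^4 - 8*p^3 + 20*p^2 - 16*p) = p*(p - 4)*(p - 2)*(p^3 - 6*p^2 + 8*p) = p*(p - 4)^2*(p - 2)*(p^2 - 2*p) = p^2*(p - 4)^2*(p - 2)*(p - 2)
(4) = (o - 5)*(o^2 + 3*o + 2) = (o - 5)*(o + 2)*(o + 1)
(5) = (h - 1)*(h^2 - 6*h + 5) = (h - 1)^2*(h - 5)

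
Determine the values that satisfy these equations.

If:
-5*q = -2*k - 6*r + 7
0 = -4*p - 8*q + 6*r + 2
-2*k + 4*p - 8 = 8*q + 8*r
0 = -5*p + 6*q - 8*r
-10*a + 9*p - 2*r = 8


Then:
a = -104/2615
k = 2336/523
p = 326/523
q = -423/523
r = -521/523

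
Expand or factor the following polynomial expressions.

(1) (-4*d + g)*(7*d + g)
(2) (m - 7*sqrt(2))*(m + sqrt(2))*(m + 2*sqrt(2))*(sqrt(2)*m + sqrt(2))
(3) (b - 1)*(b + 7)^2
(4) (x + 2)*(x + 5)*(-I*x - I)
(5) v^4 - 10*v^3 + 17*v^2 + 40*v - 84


(1) = -28*d^2 + 3*d*g + g^2
(2) = sqrt(2)*m^4 - 8*m^3 + sqrt(2)*m^3 - 38*sqrt(2)*m^2 - 8*m^2 - 56*m - 38*sqrt(2)*m - 56
(3) = b^3 + 13*b^2 + 35*b - 49
(4) = -I*x^3 - 8*I*x^2 - 17*I*x - 10*I
(5) = (v - 7)*(v - 3)*(v - 2)*(v + 2)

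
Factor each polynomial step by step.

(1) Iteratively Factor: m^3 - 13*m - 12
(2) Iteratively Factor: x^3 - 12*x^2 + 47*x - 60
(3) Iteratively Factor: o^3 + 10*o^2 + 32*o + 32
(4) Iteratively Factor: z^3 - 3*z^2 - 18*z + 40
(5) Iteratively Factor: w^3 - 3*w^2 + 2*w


(1) = (m - 4)*(m^2 + 4*m + 3) = (m - 4)*(m + 3)*(m + 1)
(2) = (x - 3)*(x^2 - 9*x + 20) = (x - 4)*(x - 3)*(x - 5)
(3) = (o + 4)*(o^2 + 6*o + 8) = (o + 2)*(o + 4)*(o + 4)
(4) = (z - 2)*(z^2 - z - 20) = (z - 2)*(z + 4)*(z - 5)
(5) = (w - 1)*(w^2 - 2*w) = (w - 2)*(w - 1)*(w)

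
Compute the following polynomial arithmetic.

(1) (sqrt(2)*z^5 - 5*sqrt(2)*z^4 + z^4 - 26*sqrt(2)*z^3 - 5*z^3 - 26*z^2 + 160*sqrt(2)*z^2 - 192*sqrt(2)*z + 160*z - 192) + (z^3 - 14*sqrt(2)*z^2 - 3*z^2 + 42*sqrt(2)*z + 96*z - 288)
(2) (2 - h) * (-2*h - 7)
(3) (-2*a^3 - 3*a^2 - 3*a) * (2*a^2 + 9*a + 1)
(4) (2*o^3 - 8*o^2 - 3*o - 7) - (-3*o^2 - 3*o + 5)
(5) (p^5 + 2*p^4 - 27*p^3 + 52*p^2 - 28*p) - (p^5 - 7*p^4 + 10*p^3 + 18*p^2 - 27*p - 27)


(1) = sqrt(2)*z^5 - 5*sqrt(2)*z^4 + z^4 - 26*sqrt(2)*z^3 - 4*z^3 - 29*z^2 + 146*sqrt(2)*z^2 - 150*sqrt(2)*z + 256*z - 480
(2) = 2*h^2 + 3*h - 14
(3) = -4*a^5 - 24*a^4 - 35*a^3 - 30*a^2 - 3*a
(4) = 2*o^3 - 5*o^2 - 12
(5) = 9*p^4 - 37*p^3 + 34*p^2 - p + 27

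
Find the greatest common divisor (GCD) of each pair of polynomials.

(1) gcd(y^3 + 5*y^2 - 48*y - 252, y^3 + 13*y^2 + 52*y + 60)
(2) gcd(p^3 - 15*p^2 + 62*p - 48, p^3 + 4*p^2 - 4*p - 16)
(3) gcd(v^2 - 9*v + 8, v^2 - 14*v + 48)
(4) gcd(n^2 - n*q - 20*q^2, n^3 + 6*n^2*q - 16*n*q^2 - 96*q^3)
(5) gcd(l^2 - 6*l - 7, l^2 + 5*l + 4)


(1) = y + 6
(2) = gcd((p - 8)*(p - 6)*(p - 1), (p - 2)*(p + 2)*(p + 4)) = 1
(3) = v - 8
(4) = gcd((n - 5*q)*(n + 4*q), (n - 4*q)*(n + 4*q)*(n + 6*q)) = n + 4*q
(5) = l + 1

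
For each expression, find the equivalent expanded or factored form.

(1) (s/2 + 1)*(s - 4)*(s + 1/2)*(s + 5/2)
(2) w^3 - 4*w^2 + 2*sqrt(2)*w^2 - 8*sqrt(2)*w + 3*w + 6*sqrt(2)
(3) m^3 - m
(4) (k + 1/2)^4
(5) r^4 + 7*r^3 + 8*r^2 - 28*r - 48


(1) = s^4/2 + s^3/2 - 51*s^2/8 - 53*s/4 - 5
(2) = (w - 3)*(w - 1)*(w + 2*sqrt(2))
(3) = m*(m - 1)*(m + 1)
(4) = k^4 + 2*k^3 + 3*k^2/2 + k/2 + 1/16
(5) = (r - 2)*(r + 2)*(r + 3)*(r + 4)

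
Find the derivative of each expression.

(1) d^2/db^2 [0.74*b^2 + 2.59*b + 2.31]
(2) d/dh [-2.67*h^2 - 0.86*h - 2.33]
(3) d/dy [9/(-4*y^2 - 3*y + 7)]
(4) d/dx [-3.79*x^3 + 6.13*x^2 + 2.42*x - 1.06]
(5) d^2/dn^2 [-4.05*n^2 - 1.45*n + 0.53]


(1) = 1.48000000000000
(2) = -5.34*h - 0.86
(3) = 9*(8*y + 3)/(4*y^2 + 3*y - 7)^2
(4) = -11.37*x^2 + 12.26*x + 2.42
(5) = -8.10000000000000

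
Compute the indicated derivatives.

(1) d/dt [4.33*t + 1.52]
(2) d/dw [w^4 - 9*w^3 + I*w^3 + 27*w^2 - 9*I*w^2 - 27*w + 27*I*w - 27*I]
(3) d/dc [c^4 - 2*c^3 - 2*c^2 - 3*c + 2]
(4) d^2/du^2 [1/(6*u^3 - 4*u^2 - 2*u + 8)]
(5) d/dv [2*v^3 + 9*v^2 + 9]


(1) = 4.33000000000000
(2) = 4*w^3 + 3*w^2*(-9 + I) + 18*w*(3 - I) - 27 + 27*I
(3) = 4*c^3 - 6*c^2 - 4*c - 3
(4) = ((2 - 9*u)*(3*u^3 - 2*u^2 - u + 4) + (-9*u^2 + 4*u + 1)^2)/(3*u^3 - 2*u^2 - u + 4)^3
(5) = 6*v*(v + 3)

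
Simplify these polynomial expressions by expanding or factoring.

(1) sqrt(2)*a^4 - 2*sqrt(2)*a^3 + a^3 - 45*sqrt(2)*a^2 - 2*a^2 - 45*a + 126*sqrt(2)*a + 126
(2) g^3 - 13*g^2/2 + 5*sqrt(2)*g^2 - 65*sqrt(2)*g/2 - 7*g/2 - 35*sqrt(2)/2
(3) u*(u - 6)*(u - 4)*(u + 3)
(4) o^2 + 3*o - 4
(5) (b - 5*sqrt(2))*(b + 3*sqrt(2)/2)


(1) = (a - 6)*(a - 3)*(a + 7)*(sqrt(2)*a + 1)
(2) = (g - 7)*(g + 1/2)*(g + 5*sqrt(2))
(3) = u^4 - 7*u^3 - 6*u^2 + 72*u
(4) = (o - 1)*(o + 4)
(5) = b^2 - 7*sqrt(2)*b/2 - 15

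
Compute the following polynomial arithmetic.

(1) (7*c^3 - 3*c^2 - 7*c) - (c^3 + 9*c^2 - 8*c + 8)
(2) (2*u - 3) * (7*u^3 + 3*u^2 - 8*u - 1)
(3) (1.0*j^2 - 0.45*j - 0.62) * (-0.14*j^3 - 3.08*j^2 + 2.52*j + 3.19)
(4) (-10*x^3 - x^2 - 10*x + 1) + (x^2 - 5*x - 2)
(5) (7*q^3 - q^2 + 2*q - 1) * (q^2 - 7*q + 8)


(1) = 6*c^3 - 12*c^2 + c - 8
(2) = 14*u^4 - 15*u^3 - 25*u^2 + 22*u + 3
(3) = -0.14*j^5 - 3.017*j^4 + 3.9928*j^3 + 3.9656*j^2 - 2.9979*j - 1.9778
(4) = -10*x^3 - 15*x - 1
(5) = 7*q^5 - 50*q^4 + 65*q^3 - 23*q^2 + 23*q - 8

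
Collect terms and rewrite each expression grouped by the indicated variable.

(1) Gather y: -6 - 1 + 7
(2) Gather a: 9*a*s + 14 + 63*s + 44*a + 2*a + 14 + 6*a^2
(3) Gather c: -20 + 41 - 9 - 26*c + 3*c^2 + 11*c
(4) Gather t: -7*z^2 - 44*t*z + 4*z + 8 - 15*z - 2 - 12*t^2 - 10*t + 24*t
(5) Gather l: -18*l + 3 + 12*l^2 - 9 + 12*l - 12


(1) = 0
(2) = 6*a^2 + a*(9*s + 46) + 63*s + 28
(3) = 3*c^2 - 15*c + 12
(4) = -12*t^2 + t*(14 - 44*z) - 7*z^2 - 11*z + 6
(5) = 12*l^2 - 6*l - 18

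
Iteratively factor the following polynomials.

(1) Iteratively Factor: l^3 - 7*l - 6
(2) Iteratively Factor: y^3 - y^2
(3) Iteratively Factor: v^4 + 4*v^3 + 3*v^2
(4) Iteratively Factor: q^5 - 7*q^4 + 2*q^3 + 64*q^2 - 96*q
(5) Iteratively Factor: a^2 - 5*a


(1) = (l + 1)*(l^2 - l - 6) = (l + 1)*(l + 2)*(l - 3)
(2) = (y)*(y^2 - y) = y*(y - 1)*(y)
(3) = (v + 3)*(v^3 + v^2) = (v + 1)*(v + 3)*(v^2) = v*(v + 1)*(v + 3)*(v)
(4) = (q + 3)*(q^4 - 10*q^3 + 32*q^2 - 32*q) = (q - 2)*(q + 3)*(q^3 - 8*q^2 + 16*q) = (q - 4)*(q - 2)*(q + 3)*(q^2 - 4*q) = q*(q - 4)*(q - 2)*(q + 3)*(q - 4)
(5) = (a - 5)*(a)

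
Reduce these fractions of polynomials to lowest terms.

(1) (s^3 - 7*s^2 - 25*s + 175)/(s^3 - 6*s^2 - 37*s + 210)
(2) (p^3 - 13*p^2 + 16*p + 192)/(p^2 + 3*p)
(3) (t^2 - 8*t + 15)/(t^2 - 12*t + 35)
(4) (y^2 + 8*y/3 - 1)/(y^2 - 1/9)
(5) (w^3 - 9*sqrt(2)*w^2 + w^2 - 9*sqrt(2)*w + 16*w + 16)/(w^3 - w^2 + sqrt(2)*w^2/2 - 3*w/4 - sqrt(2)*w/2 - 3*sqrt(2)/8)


(1) = (s + 5)/(s + 6)
(2) = (p^2 - 16*p + 64)/p
(3) = (t - 3)/(t - 7)
(4) = (3*y + 9)/(3*y + 1)
(5) = (8*w^3 + w^2*(8 - 72*sqrt(2)) + w*(128 - 72*sqrt(2)) + 128)/(8*w^3 + w^2*(-8 + 4*sqrt(2)) + w*(-6 - 4*sqrt(2)) - 3*sqrt(2))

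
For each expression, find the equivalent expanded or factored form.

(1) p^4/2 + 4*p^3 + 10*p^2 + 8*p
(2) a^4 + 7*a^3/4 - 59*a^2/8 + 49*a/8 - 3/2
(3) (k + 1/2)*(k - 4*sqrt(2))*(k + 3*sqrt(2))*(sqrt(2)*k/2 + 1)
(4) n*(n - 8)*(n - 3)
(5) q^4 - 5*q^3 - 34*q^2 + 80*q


(1) = p*(p/2 + 1)*(p + 2)*(p + 4)
(2) = (a - 1)*(a - 3/4)*(a - 1/2)*(a + 4)
(3) = sqrt(2)*k^4/2 + sqrt(2)*k^3/4 - 13*sqrt(2)*k^2 - 24*k - 13*sqrt(2)*k/2 - 12
(4) = n^3 - 11*n^2 + 24*n
(5) = q*(q - 8)*(q - 2)*(q + 5)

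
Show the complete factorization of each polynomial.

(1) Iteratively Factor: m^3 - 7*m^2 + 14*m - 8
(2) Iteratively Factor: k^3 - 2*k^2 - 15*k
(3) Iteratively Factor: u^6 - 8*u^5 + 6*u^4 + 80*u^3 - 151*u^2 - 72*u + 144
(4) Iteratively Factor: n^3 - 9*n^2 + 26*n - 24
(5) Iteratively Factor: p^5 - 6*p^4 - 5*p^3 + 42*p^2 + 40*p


(1) = (m - 2)*(m^2 - 5*m + 4) = (m - 2)*(m - 1)*(m - 4)
(2) = (k + 3)*(k^2 - 5*k) = k*(k + 3)*(k - 5)
(3) = (u + 3)*(u^5 - 11*u^4 + 39*u^3 - 37*u^2 - 40*u + 48) = (u - 3)*(u + 3)*(u^4 - 8*u^3 + 15*u^2 + 8*u - 16) = (u - 3)*(u - 1)*(u + 3)*(u^3 - 7*u^2 + 8*u + 16) = (u - 4)*(u - 3)*(u - 1)*(u + 3)*(u^2 - 3*u - 4) = (u - 4)*(u - 3)*(u - 1)*(u + 1)*(u + 3)*(u - 4)
(4) = (n - 3)*(n^2 - 6*n + 8) = (n - 3)*(n - 2)*(n - 4)
(5) = (p)*(p^4 - 6*p^3 - 5*p^2 + 42*p + 40) = p*(p + 1)*(p^3 - 7*p^2 + 2*p + 40) = p*(p - 5)*(p + 1)*(p^2 - 2*p - 8) = p*(p - 5)*(p - 4)*(p + 1)*(p + 2)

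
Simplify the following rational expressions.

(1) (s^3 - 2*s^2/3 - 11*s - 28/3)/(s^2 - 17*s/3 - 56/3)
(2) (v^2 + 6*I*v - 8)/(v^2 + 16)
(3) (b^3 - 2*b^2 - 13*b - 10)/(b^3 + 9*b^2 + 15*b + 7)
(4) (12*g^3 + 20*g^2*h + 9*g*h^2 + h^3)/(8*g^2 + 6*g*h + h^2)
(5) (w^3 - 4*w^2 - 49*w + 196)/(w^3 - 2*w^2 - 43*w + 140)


(1) = (s^2 - 3*s - 4)/(s - 8)
(2) = (v + 2*I)/(v - 4*I)
(3) = (b^2 - 3*b - 10)/(b^2 + 8*b + 7)
(4) = (6*g^2 + 7*g*h + h^2)/(4*g + h)
(5) = (w - 7)/(w - 5)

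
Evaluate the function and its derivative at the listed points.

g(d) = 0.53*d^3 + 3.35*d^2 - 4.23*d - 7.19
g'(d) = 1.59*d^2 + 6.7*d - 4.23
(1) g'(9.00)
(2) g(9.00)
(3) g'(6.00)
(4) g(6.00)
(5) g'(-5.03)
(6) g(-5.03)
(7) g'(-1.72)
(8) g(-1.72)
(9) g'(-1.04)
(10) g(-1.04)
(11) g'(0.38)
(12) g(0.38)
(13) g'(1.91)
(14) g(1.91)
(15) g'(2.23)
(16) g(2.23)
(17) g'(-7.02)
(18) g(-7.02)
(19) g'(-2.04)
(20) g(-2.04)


(1) = 184.86
(2) = 612.46
(3) = 93.21
(4) = 202.51
(5) = 2.30
(6) = 31.40
(7) = -11.05
(8) = 7.30
(9) = -9.48
(10) = 0.24
(11) = -1.45
(12) = -8.28
(13) = 14.37
(14) = 0.64
(15) = 18.62
(16) = 5.91
(17) = 27.09
(18) = 4.24
(19) = -11.28
(20) = 10.88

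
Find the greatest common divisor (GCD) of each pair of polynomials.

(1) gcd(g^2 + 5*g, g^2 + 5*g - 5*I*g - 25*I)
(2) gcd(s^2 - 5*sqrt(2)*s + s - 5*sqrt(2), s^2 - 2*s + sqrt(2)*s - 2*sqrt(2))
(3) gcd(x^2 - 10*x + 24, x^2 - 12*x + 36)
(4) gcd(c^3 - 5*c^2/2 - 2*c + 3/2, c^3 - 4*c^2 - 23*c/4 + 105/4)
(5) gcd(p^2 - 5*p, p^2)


(1) = gcd(g*(g + 5), (g + 5)*(g - 5*I)) = g + 5
(2) = gcd((s + 1)*(s - 5*sqrt(2)), (s - 2)*(s + sqrt(2))) = 1
(3) = gcd((x - 6)*(x - 4), (x - 6)^2) = x - 6
(4) = c - 3
(5) = p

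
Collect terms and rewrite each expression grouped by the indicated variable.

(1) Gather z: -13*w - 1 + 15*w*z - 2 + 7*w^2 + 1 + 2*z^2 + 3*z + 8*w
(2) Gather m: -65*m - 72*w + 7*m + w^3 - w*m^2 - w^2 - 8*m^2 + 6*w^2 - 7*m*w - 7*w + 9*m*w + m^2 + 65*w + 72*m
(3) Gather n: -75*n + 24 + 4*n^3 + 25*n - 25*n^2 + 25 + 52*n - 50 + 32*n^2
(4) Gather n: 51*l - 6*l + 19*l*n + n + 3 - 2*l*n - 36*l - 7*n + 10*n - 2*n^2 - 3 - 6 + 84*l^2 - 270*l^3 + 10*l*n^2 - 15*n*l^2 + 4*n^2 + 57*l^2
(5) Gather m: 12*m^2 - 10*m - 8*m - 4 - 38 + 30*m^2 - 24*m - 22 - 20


(1) = 7*w^2 - 5*w + 2*z^2 + z*(15*w + 3) - 2
(2) = m^2*(-w - 7) + m*(2*w + 14) + w^3 + 5*w^2 - 14*w
(3) = 4*n^3 + 7*n^2 + 2*n - 1
(4) = -270*l^3 + 141*l^2 + 9*l + n^2*(10*l + 2) + n*(-15*l^2 + 17*l + 4) - 6
(5) = 42*m^2 - 42*m - 84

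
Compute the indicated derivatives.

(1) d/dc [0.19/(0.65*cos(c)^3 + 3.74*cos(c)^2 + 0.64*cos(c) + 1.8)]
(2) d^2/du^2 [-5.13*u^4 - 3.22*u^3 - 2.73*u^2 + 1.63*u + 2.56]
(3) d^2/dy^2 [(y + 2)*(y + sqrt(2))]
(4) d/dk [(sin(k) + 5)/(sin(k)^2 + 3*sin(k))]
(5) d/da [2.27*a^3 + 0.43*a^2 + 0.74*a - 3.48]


(1) = (0.3705*cos(c)^2 + 1.4212*cos(c) + 0.1216)*sin(c)/(0.65*cos(c)^3 + 3.74*cos(c)^2 + 0.64*cos(c) + 1.8)^2
(2) = -61.56*u^2 - 19.32*u - 5.46
(3) = 2
(4) = (-10*sin(k) + cos(k)^2 - 16)*cos(k)/((sin(k) + 3)^2*sin(k)^2)
(5) = 6.81*a^2 + 0.86*a + 0.74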